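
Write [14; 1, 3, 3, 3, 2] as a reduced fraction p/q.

1462/99

Using pₖ = aₖpₖ₋₁ + pₖ₋₂ and qₖ = aₖqₖ₋₁ + qₖ₋₂:
  k=0: a=14, p=14, q=1
  k=1: a=1, p=15, q=1
  k=2: a=3, p=59, q=4
  k=3: a=3, p=192, q=13
  k=4: a=3, p=635, q=43
  k=5: a=2, p=1462, q=99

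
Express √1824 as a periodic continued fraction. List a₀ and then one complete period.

[42; 1, 2, 2, 2, 1, 84]

a₀ = ⌊√1824⌋ = 42.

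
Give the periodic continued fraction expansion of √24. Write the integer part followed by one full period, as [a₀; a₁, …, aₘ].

a₀ = ⌊√24⌋ = 4.

[4; 1, 8]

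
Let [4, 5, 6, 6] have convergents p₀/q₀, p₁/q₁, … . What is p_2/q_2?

Using pₖ = aₖpₖ₋₁ + pₖ₋₂, qₖ = aₖqₖ₋₁ + qₖ₋₂ (with p₋₁=1, p₋₂=0, q₋₁=0, q₋₂=1):
  k=0: a=4, p=4, q=1
  k=1: a=5, p=21, q=5
  k=2: a=6, p=130, q=31

130/31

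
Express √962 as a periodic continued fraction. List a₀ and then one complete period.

[31; 62]

a₀ = ⌊√962⌋ = 31.
With m₀=0, d₀=1 and mₖ₊₁ = dₖaₖ − mₖ, dₖ₊₁ = (n − mₖ₊₁²)/dₖ, aₖ₊₁ = ⌊(a₀+mₖ₊₁)/dₖ₊₁⌋:
  k=1: m=31, d=1, a=62
d=1 and a=2a₀=62 at k=1, so the next step gives (m, d) = (31, 1) again — its k=1 value — and the period has length 1.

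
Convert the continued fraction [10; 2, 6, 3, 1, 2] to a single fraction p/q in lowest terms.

Using pₖ = aₖpₖ₋₁ + pₖ₋₂ and qₖ = aₖqₖ₋₁ + qₖ₋₂:
  k=0: a=10, p=10, q=1
  k=1: a=2, p=21, q=2
  k=2: a=6, p=136, q=13
  k=3: a=3, p=429, q=41
  k=4: a=1, p=565, q=54
  k=5: a=2, p=1559, q=149

1559/149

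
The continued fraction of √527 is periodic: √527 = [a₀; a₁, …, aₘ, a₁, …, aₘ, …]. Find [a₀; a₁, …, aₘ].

[22; 1, 21, 1, 44]

a₀ = ⌊√527⌋ = 22.
With m₀=0, d₀=1 and mₖ₊₁ = dₖaₖ − mₖ, dₖ₊₁ = (n − mₖ₊₁²)/dₖ, aₖ₊₁ = ⌊(a₀+mₖ₊₁)/dₖ₊₁⌋:
  k=1: m=22, d=43, a=1
  k=2: m=21, d=2, a=21
  k=3: m=21, d=43, a=1
  k=4: m=22, d=1, a=44
d=1 and a=2a₀=44 at k=4, so the next step gives (m, d) = (22, 43) again — its k=1 value — and the period has length 4.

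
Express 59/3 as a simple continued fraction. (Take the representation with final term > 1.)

59 = 19*3 + 2
3 = 1*2 + 1
2 = 2*1 + 0  (stop)
So 59/3 = [19; 1, 2].

[19; 1, 2]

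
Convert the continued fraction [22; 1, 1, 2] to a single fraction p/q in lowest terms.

113/5

Fold from the inside: start with 2/1.
  1 + 1/2 = 3/2
  1 + 2/3 = 5/3
  22 + 3/5 = 113/5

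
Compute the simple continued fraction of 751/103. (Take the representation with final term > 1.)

[7; 3, 2, 3, 4]

751 = 7×103 + 30
103 = 3×30 + 13
30 = 2×13 + 4
13 = 3×4 + 1
4 = 4×1 + 0  (stop)
So 751/103 = [7; 3, 2, 3, 4].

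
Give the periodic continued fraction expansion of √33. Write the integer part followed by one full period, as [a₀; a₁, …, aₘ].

a₀ = ⌊√33⌋ = 5.
With m₀=0, d₀=1 and mₖ₊₁ = dₖaₖ − mₖ, dₖ₊₁ = (n − mₖ₊₁²)/dₖ, aₖ₊₁ = ⌊(a₀+mₖ₊₁)/dₖ₊₁⌋:
  k=1: m=5, d=8, a=1
  k=2: m=3, d=3, a=2
  k=3: m=3, d=8, a=1
  k=4: m=5, d=1, a=10
d=1 and a=2a₀=10 at k=4, so the next step gives (m, d) = (5, 8) again — its k=1 value — and the period has length 4.

[5; 1, 2, 1, 10]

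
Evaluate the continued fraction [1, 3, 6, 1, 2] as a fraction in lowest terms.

Using pₖ = aₖpₖ₋₁ + pₖ₋₂ and qₖ = aₖqₖ₋₁ + qₖ₋₂:
  k=0: a=1, p=1, q=1
  k=1: a=3, p=4, q=3
  k=2: a=6, p=25, q=19
  k=3: a=1, p=29, q=22
  k=4: a=2, p=83, q=63

83/63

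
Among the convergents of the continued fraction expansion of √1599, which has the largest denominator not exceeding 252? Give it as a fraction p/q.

3199/80

√1599 = [39; 1, 78, …] (period length 2).
Convergents:
  p_0/q_0 = 39/1
  p_1/q_1 = 40/1
  p_2/q_2 = 3159/79
  p_3/q_3 = 3199/80
  p_4/q_4 = 252681/6319
q_3 = 80 ≤ 252 < 6319 = q_4, so the answer is 3199/80.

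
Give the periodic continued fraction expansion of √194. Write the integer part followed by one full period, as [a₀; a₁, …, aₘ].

[13; 1, 12, 1, 26]

a₀ = ⌊√194⌋ = 13.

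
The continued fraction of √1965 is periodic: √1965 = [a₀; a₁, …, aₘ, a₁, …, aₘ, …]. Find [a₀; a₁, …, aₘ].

a₀ = ⌊√1965⌋ = 44.
With m₀=0, d₀=1 and mₖ₊₁ = dₖaₖ − mₖ, dₖ₊₁ = (n − mₖ₊₁²)/dₖ, aₖ₊₁ = ⌊(a₀+mₖ₊₁)/dₖ₊₁⌋:
  k=1: m=44, d=29, a=3
  k=2: m=43, d=4, a=21
  k=3: m=41, d=71, a=1
  k=4: m=30, d=15, a=4
  k=5: m=30, d=71, a=1
  k=6: m=41, d=4, a=21
  k=7: m=43, d=29, a=3
  k=8: m=44, d=1, a=88
d=1 and a=2a₀=88 at k=8, so the next step gives (m, d) = (44, 29) again — its k=1 value — and the period has length 8.

[44; 3, 21, 1, 4, 1, 21, 3, 88]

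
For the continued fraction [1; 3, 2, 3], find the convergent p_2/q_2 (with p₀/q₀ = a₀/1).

Using pₖ = aₖpₖ₋₁ + pₖ₋₂, qₖ = aₖqₖ₋₁ + qₖ₋₂ (with p₋₁=1, p₋₂=0, q₋₁=0, q₋₂=1):
  k=0: a=1, p=1, q=1
  k=1: a=3, p=4, q=3
  k=2: a=2, p=9, q=7

9/7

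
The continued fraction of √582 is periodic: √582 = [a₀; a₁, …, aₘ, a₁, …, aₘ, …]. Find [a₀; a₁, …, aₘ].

[24; 8, 48]

a₀ = ⌊√582⌋ = 24.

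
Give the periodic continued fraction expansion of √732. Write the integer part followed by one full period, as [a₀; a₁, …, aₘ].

[27; 18, 54]

a₀ = ⌊√732⌋ = 27.
With m₀=0, d₀=1 and mₖ₊₁ = dₖaₖ − mₖ, dₖ₊₁ = (n − mₖ₊₁²)/dₖ, aₖ₊₁ = ⌊(a₀+mₖ₊₁)/dₖ₊₁⌋:
  k=1: m=27, d=3, a=18
  k=2: m=27, d=1, a=54
d=1 and a=2a₀=54 at k=2, so the next step gives (m, d) = (27, 3) again — its k=1 value — and the period has length 2.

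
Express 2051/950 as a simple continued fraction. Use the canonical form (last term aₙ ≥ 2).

2051 = 2*950 + 151
950 = 6*151 + 44
151 = 3*44 + 19
44 = 2*19 + 6
19 = 3*6 + 1
6 = 6*1 + 0  (stop)
So 2051/950 = [2; 6, 3, 2, 3, 6].

[2; 6, 3, 2, 3, 6]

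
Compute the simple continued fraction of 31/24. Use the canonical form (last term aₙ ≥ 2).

[1; 3, 2, 3]

31 = 1×24 + 7
24 = 3×7 + 3
7 = 2×3 + 1
3 = 3×1 + 0  (stop)
So 31/24 = [1; 3, 2, 3].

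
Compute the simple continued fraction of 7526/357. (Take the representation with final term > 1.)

[21; 12, 3, 4, 2]

7526 = 21×357 + 29
357 = 12×29 + 9
29 = 3×9 + 2
9 = 4×2 + 1
2 = 2×1 + 0  (stop)
So 7526/357 = [21; 12, 3, 4, 2].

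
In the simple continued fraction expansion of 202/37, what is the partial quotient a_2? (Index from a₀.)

202 = 5·37 + 17   →  a_0 = 5
37 = 2·17 + 3   →  a_1 = 2
17 = 5·3 + 2   →  a_2 = 5

5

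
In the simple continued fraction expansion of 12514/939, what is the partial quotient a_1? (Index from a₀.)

3

12514 = 13·939 + 307   →  a_0 = 13
939 = 3·307 + 18   →  a_1 = 3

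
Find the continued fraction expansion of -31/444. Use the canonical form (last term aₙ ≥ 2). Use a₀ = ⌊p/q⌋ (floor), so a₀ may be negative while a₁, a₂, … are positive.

-31 = -1*444 + 413
444 = 1*413 + 31
413 = 13*31 + 10
31 = 3*10 + 1
10 = 10*1 + 0  (stop)
So -31/444 = [-1; 1, 13, 3, 10].

[-1; 1, 13, 3, 10]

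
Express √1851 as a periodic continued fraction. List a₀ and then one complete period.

a₀ = ⌊√1851⌋ = 43.

[43; 43, 86]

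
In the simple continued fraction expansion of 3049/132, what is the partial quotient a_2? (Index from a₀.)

6

3049 = 23·132 + 13   →  a_0 = 23
132 = 10·13 + 2   →  a_1 = 10
13 = 6·2 + 1   →  a_2 = 6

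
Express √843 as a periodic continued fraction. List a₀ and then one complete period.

[29; 29, 58]

a₀ = ⌊√843⌋ = 29.
With m₀=0, d₀=1 and mₖ₊₁ = dₖaₖ − mₖ, dₖ₊₁ = (n − mₖ₊₁²)/dₖ, aₖ₊₁ = ⌊(a₀+mₖ₊₁)/dₖ₊₁⌋:
  k=1: m=29, d=2, a=29
  k=2: m=29, d=1, a=58
d=1 and a=2a₀=58 at k=2, so the next step gives (m, d) = (29, 2) again — its k=1 value — and the period has length 2.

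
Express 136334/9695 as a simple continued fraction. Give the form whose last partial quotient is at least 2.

136334 = 14·9695 + 604
9695 = 16·604 + 31
604 = 19·31 + 15
31 = 2·15 + 1
15 = 15·1 + 0  (stop)
So 136334/9695 = [14; 16, 19, 2, 15].

[14; 16, 19, 2, 15]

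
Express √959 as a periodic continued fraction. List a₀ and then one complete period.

[30; 1, 29, 1, 60]

a₀ = ⌊√959⌋ = 30.
With m₀=0, d₀=1 and mₖ₊₁ = dₖaₖ − mₖ, dₖ₊₁ = (n − mₖ₊₁²)/dₖ, aₖ₊₁ = ⌊(a₀+mₖ₊₁)/dₖ₊₁⌋:
  k=1: m=30, d=59, a=1
  k=2: m=29, d=2, a=29
  k=3: m=29, d=59, a=1
  k=4: m=30, d=1, a=60
d=1 and a=2a₀=60 at k=4, so the next step gives (m, d) = (30, 59) again — its k=1 value — and the period has length 4.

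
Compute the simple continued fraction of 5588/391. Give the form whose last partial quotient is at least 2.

5588 = 14·391 + 114
391 = 3·114 + 49
114 = 2·49 + 16
49 = 3·16 + 1
16 = 16·1 + 0  (stop)
So 5588/391 = [14; 3, 2, 3, 16].

[14; 3, 2, 3, 16]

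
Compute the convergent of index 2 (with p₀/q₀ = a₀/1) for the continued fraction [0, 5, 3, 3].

Using pₖ = aₖpₖ₋₁ + pₖ₋₂, qₖ = aₖqₖ₋₁ + qₖ₋₂ (with p₋₁=1, p₋₂=0, q₋₁=0, q₋₂=1):
  k=0: a=0, p=0, q=1
  k=1: a=5, p=1, q=5
  k=2: a=3, p=3, q=16

3/16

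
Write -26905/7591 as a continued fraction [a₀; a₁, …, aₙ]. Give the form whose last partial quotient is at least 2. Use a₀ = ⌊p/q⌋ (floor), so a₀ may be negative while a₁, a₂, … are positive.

[-4; 2, 5, 7, 6, 3, 1, 3]

-26905 = -4*7591 + 3459
7591 = 2*3459 + 673
3459 = 5*673 + 94
673 = 7*94 + 15
94 = 6*15 + 4
15 = 3*4 + 3
4 = 1*3 + 1
3 = 3*1 + 0  (stop)
So -26905/7591 = [-4; 2, 5, 7, 6, 3, 1, 3].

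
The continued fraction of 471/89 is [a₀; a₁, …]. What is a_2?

2

471 = 5·89 + 26   →  a_0 = 5
89 = 3·26 + 11   →  a_1 = 3
26 = 2·11 + 4   →  a_2 = 2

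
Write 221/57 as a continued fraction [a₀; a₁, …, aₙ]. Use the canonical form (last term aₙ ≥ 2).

221 = 3×57 + 50
57 = 1×50 + 7
50 = 7×7 + 1
7 = 7×1 + 0  (stop)
So 221/57 = [3; 1, 7, 7].

[3; 1, 7, 7]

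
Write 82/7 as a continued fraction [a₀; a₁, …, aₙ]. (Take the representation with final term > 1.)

[11; 1, 2, 2]

82 = 11×7 + 5
7 = 1×5 + 2
5 = 2×2 + 1
2 = 2×1 + 0  (stop)
So 82/7 = [11; 1, 2, 2].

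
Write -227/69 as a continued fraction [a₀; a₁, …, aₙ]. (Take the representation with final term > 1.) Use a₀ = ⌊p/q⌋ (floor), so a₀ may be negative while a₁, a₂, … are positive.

[-4; 1, 2, 2, 4, 2]

-227 = -4×69 + 49
69 = 1×49 + 20
49 = 2×20 + 9
20 = 2×9 + 2
9 = 4×2 + 1
2 = 2×1 + 0  (stop)
So -227/69 = [-4; 1, 2, 2, 4, 2].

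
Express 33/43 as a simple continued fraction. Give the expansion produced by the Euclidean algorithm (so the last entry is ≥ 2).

33 = 0*43 + 33
43 = 1*33 + 10
33 = 3*10 + 3
10 = 3*3 + 1
3 = 3*1 + 0  (stop)
So 33/43 = [0; 1, 3, 3, 3].

[0; 1, 3, 3, 3]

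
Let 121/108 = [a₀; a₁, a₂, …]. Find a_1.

8

121 = 1·108 + 13   →  a_0 = 1
108 = 8·13 + 4   →  a_1 = 8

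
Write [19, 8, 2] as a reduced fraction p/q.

Using pₖ = aₖpₖ₋₁ + pₖ₋₂ and qₖ = aₖqₖ₋₁ + qₖ₋₂:
  k=0: a=19, p=19, q=1
  k=1: a=8, p=153, q=8
  k=2: a=2, p=325, q=17

325/17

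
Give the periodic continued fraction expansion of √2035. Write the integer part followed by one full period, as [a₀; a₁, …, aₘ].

a₀ = ⌊√2035⌋ = 45.
With m₀=0, d₀=1 and mₖ₊₁ = dₖaₖ − mₖ, dₖ₊₁ = (n − mₖ₊₁²)/dₖ, aₖ₊₁ = ⌊(a₀+mₖ₊₁)/dₖ₊₁⌋:
  k=1: m=45, d=10, a=9
  k=2: m=45, d=1, a=90
d=1 and a=2a₀=90 at k=2, so the next step gives (m, d) = (45, 10) again — its k=1 value — and the period has length 2.

[45; 9, 90]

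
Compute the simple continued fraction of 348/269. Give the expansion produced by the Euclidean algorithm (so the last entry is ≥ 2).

348 = 1×269 + 79
269 = 3×79 + 32
79 = 2×32 + 15
32 = 2×15 + 2
15 = 7×2 + 1
2 = 2×1 + 0  (stop)
So 348/269 = [1; 3, 2, 2, 7, 2].

[1; 3, 2, 2, 7, 2]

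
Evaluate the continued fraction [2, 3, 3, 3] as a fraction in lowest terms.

76/33

Fold from the inside: start with 3/1.
  3 + 1/3 = 10/3
  3 + 3/10 = 33/10
  2 + 10/33 = 76/33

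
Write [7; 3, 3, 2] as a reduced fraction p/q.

Using pₖ = aₖpₖ₋₁ + pₖ₋₂ and qₖ = aₖqₖ₋₁ + qₖ₋₂:
  k=0: a=7, p=7, q=1
  k=1: a=3, p=22, q=3
  k=2: a=3, p=73, q=10
  k=3: a=2, p=168, q=23

168/23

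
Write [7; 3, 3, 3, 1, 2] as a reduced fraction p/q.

Using pₖ = aₖpₖ₋₁ + pₖ₋₂ and qₖ = aₖqₖ₋₁ + qₖ₋₂:
  k=0: a=7, p=7, q=1
  k=1: a=3, p=22, q=3
  k=2: a=3, p=73, q=10
  k=3: a=3, p=241, q=33
  k=4: a=1, p=314, q=43
  k=5: a=2, p=869, q=119

869/119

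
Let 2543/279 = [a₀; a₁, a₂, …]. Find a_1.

2543 = 9·279 + 32   →  a_0 = 9
279 = 8·32 + 23   →  a_1 = 8

8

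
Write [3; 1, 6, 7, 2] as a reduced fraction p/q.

413/107

Fold from the inside: start with 2/1.
  7 + 1/2 = 15/2
  6 + 2/15 = 92/15
  1 + 15/92 = 107/92
  3 + 92/107 = 413/107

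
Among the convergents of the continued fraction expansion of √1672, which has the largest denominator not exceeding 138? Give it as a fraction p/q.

√1672 = [40; 1, 8, 10, 8, 1, 80, …] (period length 6).
Convergents:
  p_0/q_0 = 40/1
  p_1/q_1 = 41/1
  p_2/q_2 = 368/9
  p_3/q_3 = 3721/91
  p_4/q_4 = 30136/737
q_3 = 91 ≤ 138 < 737 = q_4, so the answer is 3721/91.

3721/91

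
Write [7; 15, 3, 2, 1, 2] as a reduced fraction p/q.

Using pₖ = aₖpₖ₋₁ + pₖ₋₂ and qₖ = aₖqₖ₋₁ + qₖ₋₂:
  k=0: a=7, p=7, q=1
  k=1: a=15, p=106, q=15
  k=2: a=3, p=325, q=46
  k=3: a=2, p=756, q=107
  k=4: a=1, p=1081, q=153
  k=5: a=2, p=2918, q=413

2918/413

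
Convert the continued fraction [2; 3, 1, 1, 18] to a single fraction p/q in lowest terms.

297/130

Using pₖ = aₖpₖ₋₁ + pₖ₋₂ and qₖ = aₖqₖ₋₁ + qₖ₋₂:
  k=0: a=2, p=2, q=1
  k=1: a=3, p=7, q=3
  k=2: a=1, p=9, q=4
  k=3: a=1, p=16, q=7
  k=4: a=18, p=297, q=130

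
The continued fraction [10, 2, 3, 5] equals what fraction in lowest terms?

386/37

Fold from the inside: start with 5/1.
  3 + 1/5 = 16/5
  2 + 5/16 = 37/16
  10 + 16/37 = 386/37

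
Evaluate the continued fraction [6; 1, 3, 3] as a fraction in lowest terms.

Using pₖ = aₖpₖ₋₁ + pₖ₋₂ and qₖ = aₖqₖ₋₁ + qₖ₋₂:
  k=0: a=6, p=6, q=1
  k=1: a=1, p=7, q=1
  k=2: a=3, p=27, q=4
  k=3: a=3, p=88, q=13

88/13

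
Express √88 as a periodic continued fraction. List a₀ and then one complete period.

a₀ = ⌊√88⌋ = 9.
With m₀=0, d₀=1 and mₖ₊₁ = dₖaₖ − mₖ, dₖ₊₁ = (n − mₖ₊₁²)/dₖ, aₖ₊₁ = ⌊(a₀+mₖ₊₁)/dₖ₊₁⌋:
  k=1: m=9, d=7, a=2
  k=2: m=5, d=9, a=1
  k=3: m=4, d=8, a=1
  k=4: m=4, d=9, a=1
  k=5: m=5, d=7, a=2
  k=6: m=9, d=1, a=18
d=1 and a=2a₀=18 at k=6, so the next step gives (m, d) = (9, 7) again — its k=1 value — and the period has length 6.

[9; 2, 1, 1, 1, 2, 18]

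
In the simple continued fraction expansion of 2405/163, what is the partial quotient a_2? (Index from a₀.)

3

2405 = 14·163 + 123   →  a_0 = 14
163 = 1·123 + 40   →  a_1 = 1
123 = 3·40 + 3   →  a_2 = 3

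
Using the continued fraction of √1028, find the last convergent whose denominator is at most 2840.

32864/1025

√1028 = [32; 16, 64, …] (period length 2).
Convergents:
  p_0/q_0 = 32/1
  p_1/q_1 = 513/16
  p_2/q_2 = 32864/1025
  p_3/q_3 = 526337/16416
q_2 = 1025 ≤ 2840 < 16416 = q_3, so the answer is 32864/1025.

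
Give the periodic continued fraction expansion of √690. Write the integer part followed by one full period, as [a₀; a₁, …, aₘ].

a₀ = ⌊√690⌋ = 26.

[26; 3, 1, 2, 1, 3, 52]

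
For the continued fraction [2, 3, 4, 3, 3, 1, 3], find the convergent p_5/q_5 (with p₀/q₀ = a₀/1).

Using pₖ = aₖpₖ₋₁ + pₖ₋₂, qₖ = aₖqₖ₋₁ + qₖ₋₂ (with p₋₁=1, p₋₂=0, q₋₁=0, q₋₂=1):
  k=0: a=2, p=2, q=1
  k=1: a=3, p=7, q=3
  k=2: a=4, p=30, q=13
  k=3: a=3, p=97, q=42
  k=4: a=3, p=321, q=139
  k=5: a=1, p=418, q=181

418/181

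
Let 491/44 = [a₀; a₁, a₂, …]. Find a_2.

3

491 = 11·44 + 7   →  a_0 = 11
44 = 6·7 + 2   →  a_1 = 6
7 = 3·2 + 1   →  a_2 = 3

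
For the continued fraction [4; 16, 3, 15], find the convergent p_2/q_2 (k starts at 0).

Using pₖ = aₖpₖ₋₁ + pₖ₋₂, qₖ = aₖqₖ₋₁ + qₖ₋₂ (with p₋₁=1, p₋₂=0, q₋₁=0, q₋₂=1):
  k=0: a=4, p=4, q=1
  k=1: a=16, p=65, q=16
  k=2: a=3, p=199, q=49

199/49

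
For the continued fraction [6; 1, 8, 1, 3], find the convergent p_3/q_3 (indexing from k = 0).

Using pₖ = aₖpₖ₋₁ + pₖ₋₂, qₖ = aₖqₖ₋₁ + qₖ₋₂ (with p₋₁=1, p₋₂=0, q₋₁=0, q₋₂=1):
  k=0: a=6, p=6, q=1
  k=1: a=1, p=7, q=1
  k=2: a=8, p=62, q=9
  k=3: a=1, p=69, q=10

69/10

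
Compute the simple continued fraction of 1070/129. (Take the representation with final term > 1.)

[8; 3, 2, 1, 1, 7]

1070 = 8×129 + 38
129 = 3×38 + 15
38 = 2×15 + 8
15 = 1×8 + 7
8 = 1×7 + 1
7 = 7×1 + 0  (stop)
So 1070/129 = [8; 3, 2, 1, 1, 7].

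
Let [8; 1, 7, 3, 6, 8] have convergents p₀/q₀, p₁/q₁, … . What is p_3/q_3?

222/25

Using pₖ = aₖpₖ₋₁ + pₖ₋₂, qₖ = aₖqₖ₋₁ + qₖ₋₂ (with p₋₁=1, p₋₂=0, q₋₁=0, q₋₂=1):
  k=0: a=8, p=8, q=1
  k=1: a=1, p=9, q=1
  k=2: a=7, p=71, q=8
  k=3: a=3, p=222, q=25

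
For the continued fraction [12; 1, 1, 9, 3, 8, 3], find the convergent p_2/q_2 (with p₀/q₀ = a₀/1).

25/2

Using pₖ = aₖpₖ₋₁ + pₖ₋₂, qₖ = aₖqₖ₋₁ + qₖ₋₂ (with p₋₁=1, p₋₂=0, q₋₁=0, q₋₂=1):
  k=0: a=12, p=12, q=1
  k=1: a=1, p=13, q=1
  k=2: a=1, p=25, q=2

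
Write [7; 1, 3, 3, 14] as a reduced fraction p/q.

Using pₖ = aₖpₖ₋₁ + pₖ₋₂ and qₖ = aₖqₖ₋₁ + qₖ₋₂:
  k=0: a=7, p=7, q=1
  k=1: a=1, p=8, q=1
  k=2: a=3, p=31, q=4
  k=3: a=3, p=101, q=13
  k=4: a=14, p=1445, q=186

1445/186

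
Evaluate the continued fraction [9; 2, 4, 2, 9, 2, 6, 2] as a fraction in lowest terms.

Using pₖ = aₖpₖ₋₁ + pₖ₋₂ and qₖ = aₖqₖ₋₁ + qₖ₋₂:
  k=0: a=9, p=9, q=1
  k=1: a=2, p=19, q=2
  k=2: a=4, p=85, q=9
  k=3: a=2, p=189, q=20
  k=4: a=9, p=1786, q=189
  k=5: a=2, p=3761, q=398
  k=6: a=6, p=24352, q=2577
  k=7: a=2, p=52465, q=5552

52465/5552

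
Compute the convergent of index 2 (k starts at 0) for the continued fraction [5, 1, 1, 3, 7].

11/2

Using pₖ = aₖpₖ₋₁ + pₖ₋₂, qₖ = aₖqₖ₋₁ + qₖ₋₂ (with p₋₁=1, p₋₂=0, q₋₁=0, q₋₂=1):
  k=0: a=5, p=5, q=1
  k=1: a=1, p=6, q=1
  k=2: a=1, p=11, q=2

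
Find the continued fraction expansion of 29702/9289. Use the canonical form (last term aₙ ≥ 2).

29702 = 3·9289 + 1835
9289 = 5·1835 + 114
1835 = 16·114 + 11
114 = 10·11 + 4
11 = 2·4 + 3
4 = 1·3 + 1
3 = 3·1 + 0  (stop)
So 29702/9289 = [3; 5, 16, 10, 2, 1, 3].

[3; 5, 16, 10, 2, 1, 3]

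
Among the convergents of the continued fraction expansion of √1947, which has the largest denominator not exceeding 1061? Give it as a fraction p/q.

√1947 = [44; 8, 88, …] (period length 2).
Convergents:
  p_0/q_0 = 44/1
  p_1/q_1 = 353/8
  p_2/q_2 = 31108/705
  p_3/q_3 = 249217/5648
q_2 = 705 ≤ 1061 < 5648 = q_3, so the answer is 31108/705.

31108/705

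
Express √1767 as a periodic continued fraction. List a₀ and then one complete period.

[42; 28, 84]

a₀ = ⌊√1767⌋ = 42.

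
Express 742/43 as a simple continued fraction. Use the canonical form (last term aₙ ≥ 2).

[17; 3, 1, 10]

742 = 17*43 + 11
43 = 3*11 + 10
11 = 1*10 + 1
10 = 10*1 + 0  (stop)
So 742/43 = [17; 3, 1, 10].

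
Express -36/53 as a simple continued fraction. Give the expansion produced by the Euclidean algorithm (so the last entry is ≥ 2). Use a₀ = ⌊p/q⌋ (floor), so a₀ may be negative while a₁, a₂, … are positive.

[-1; 3, 8, 2]

-36 = -1·53 + 17
53 = 3·17 + 2
17 = 8·2 + 1
2 = 2·1 + 0  (stop)
So -36/53 = [-1; 3, 8, 2].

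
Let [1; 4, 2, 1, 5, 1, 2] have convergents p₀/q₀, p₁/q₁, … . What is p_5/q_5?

Using pₖ = aₖpₖ₋₁ + pₖ₋₂, qₖ = aₖqₖ₋₁ + qₖ₋₂ (with p₋₁=1, p₋₂=0, q₋₁=0, q₋₂=1):
  k=0: a=1, p=1, q=1
  k=1: a=4, p=5, q=4
  k=2: a=2, p=11, q=9
  k=3: a=1, p=16, q=13
  k=4: a=5, p=91, q=74
  k=5: a=1, p=107, q=87

107/87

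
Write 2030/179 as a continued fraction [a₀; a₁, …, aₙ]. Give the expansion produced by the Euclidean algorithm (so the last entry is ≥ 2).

2030 = 11×179 + 61
179 = 2×61 + 57
61 = 1×57 + 4
57 = 14×4 + 1
4 = 4×1 + 0  (stop)
So 2030/179 = [11; 2, 1, 14, 4].

[11; 2, 1, 14, 4]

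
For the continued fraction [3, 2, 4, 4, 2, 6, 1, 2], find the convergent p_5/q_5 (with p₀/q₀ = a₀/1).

Using pₖ = aₖpₖ₋₁ + pₖ₋₂, qₖ = aₖqₖ₋₁ + qₖ₋₂ (with p₋₁=1, p₋₂=0, q₋₁=0, q₋₂=1):
  k=0: a=3, p=3, q=1
  k=1: a=2, p=7, q=2
  k=2: a=4, p=31, q=9
  k=3: a=4, p=131, q=38
  k=4: a=2, p=293, q=85
  k=5: a=6, p=1889, q=548

1889/548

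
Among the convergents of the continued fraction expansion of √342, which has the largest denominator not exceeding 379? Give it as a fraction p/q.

2737/148

√342 = [18; 2, 36, …] (period length 2).
Convergents:
  p_0/q_0 = 18/1
  p_1/q_1 = 37/2
  p_2/q_2 = 1350/73
  p_3/q_3 = 2737/148
  p_4/q_4 = 99882/5401
q_3 = 148 ≤ 379 < 5401 = q_4, so the answer is 2737/148.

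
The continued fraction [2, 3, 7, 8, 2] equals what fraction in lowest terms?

881/380

Fold from the inside: start with 2/1.
  8 + 1/2 = 17/2
  7 + 2/17 = 121/17
  3 + 17/121 = 380/121
  2 + 121/380 = 881/380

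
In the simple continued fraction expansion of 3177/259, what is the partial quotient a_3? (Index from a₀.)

3

3177 = 12·259 + 69   →  a_0 = 12
259 = 3·69 + 52   →  a_1 = 3
69 = 1·52 + 17   →  a_2 = 1
52 = 3·17 + 1   →  a_3 = 3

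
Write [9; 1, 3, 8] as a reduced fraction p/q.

Fold from the inside: start with 8/1.
  3 + 1/8 = 25/8
  1 + 8/25 = 33/25
  9 + 25/33 = 322/33

322/33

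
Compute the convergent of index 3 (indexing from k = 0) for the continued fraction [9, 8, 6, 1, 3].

520/57

Using pₖ = aₖpₖ₋₁ + pₖ₋₂, qₖ = aₖqₖ₋₁ + qₖ₋₂ (with p₋₁=1, p₋₂=0, q₋₁=0, q₋₂=1):
  k=0: a=9, p=9, q=1
  k=1: a=8, p=73, q=8
  k=2: a=6, p=447, q=49
  k=3: a=1, p=520, q=57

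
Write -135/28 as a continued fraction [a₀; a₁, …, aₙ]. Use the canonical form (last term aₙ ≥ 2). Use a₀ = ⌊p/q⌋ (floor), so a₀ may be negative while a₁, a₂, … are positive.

[-5; 5, 1, 1, 2]

-135 = -5×28 + 5
28 = 5×5 + 3
5 = 1×3 + 2
3 = 1×2 + 1
2 = 2×1 + 0  (stop)
So -135/28 = [-5; 5, 1, 1, 2].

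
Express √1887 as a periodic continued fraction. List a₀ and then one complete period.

[43; 2, 3, 1, 1, 1, 3, 2, 86]

a₀ = ⌊√1887⌋ = 43.
With m₀=0, d₀=1 and mₖ₊₁ = dₖaₖ − mₖ, dₖ₊₁ = (n − mₖ₊₁²)/dₖ, aₖ₊₁ = ⌊(a₀+mₖ₊₁)/dₖ₊₁⌋:
  k=1: m=43, d=38, a=2
  k=2: m=33, d=21, a=3
  k=3: m=30, d=47, a=1
  k=4: m=17, d=34, a=1
  k=5: m=17, d=47, a=1
  k=6: m=30, d=21, a=3
  k=7: m=33, d=38, a=2
  k=8: m=43, d=1, a=86
d=1 and a=2a₀=86 at k=8, so the next step gives (m, d) = (43, 38) again — its k=1 value — and the period has length 8.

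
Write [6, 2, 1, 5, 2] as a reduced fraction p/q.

Fold from the inside: start with 2/1.
  5 + 1/2 = 11/2
  1 + 2/11 = 13/11
  2 + 11/13 = 37/13
  6 + 13/37 = 235/37

235/37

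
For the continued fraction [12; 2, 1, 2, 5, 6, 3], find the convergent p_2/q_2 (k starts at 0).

Using pₖ = aₖpₖ₋₁ + pₖ₋₂, qₖ = aₖqₖ₋₁ + qₖ₋₂ (with p₋₁=1, p₋₂=0, q₋₁=0, q₋₂=1):
  k=0: a=12, p=12, q=1
  k=1: a=2, p=25, q=2
  k=2: a=1, p=37, q=3

37/3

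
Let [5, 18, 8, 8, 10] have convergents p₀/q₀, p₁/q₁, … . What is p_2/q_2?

733/145

Using pₖ = aₖpₖ₋₁ + pₖ₋₂, qₖ = aₖqₖ₋₁ + qₖ₋₂ (with p₋₁=1, p₋₂=0, q₋₁=0, q₋₂=1):
  k=0: a=5, p=5, q=1
  k=1: a=18, p=91, q=18
  k=2: a=8, p=733, q=145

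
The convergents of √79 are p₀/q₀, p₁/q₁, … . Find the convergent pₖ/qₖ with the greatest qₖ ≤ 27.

80/9

√79 = [8; 1, 7, 1, 16, …] (period length 4).
Convergents:
  p_0/q_0 = 8/1
  p_1/q_1 = 9/1
  p_2/q_2 = 71/8
  p_3/q_3 = 80/9
  p_4/q_4 = 1351/152
q_3 = 9 ≤ 27 < 152 = q_4, so the answer is 80/9.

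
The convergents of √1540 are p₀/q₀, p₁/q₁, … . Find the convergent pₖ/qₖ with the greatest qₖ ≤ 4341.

95831/2442

√1540 = [39; 4, 8, 2, 8, 4, 78, …] (period length 6).
Convergents:
  p_0/q_0 = 39/1
  p_1/q_1 = 157/4
  p_2/q_2 = 1295/33
  p_3/q_3 = 2747/70
  p_4/q_4 = 23271/593
  p_5/q_5 = 95831/2442
  p_6/q_6 = 7498089/191069
q_5 = 2442 ≤ 4341 < 191069 = q_6, so the answer is 95831/2442.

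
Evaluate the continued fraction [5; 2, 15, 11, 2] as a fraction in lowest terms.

3932/717

Using pₖ = aₖpₖ₋₁ + pₖ₋₂ and qₖ = aₖqₖ₋₁ + qₖ₋₂:
  k=0: a=5, p=5, q=1
  k=1: a=2, p=11, q=2
  k=2: a=15, p=170, q=31
  k=3: a=11, p=1881, q=343
  k=4: a=2, p=3932, q=717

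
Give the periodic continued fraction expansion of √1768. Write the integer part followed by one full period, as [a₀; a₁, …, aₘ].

[42; 21, 84]

a₀ = ⌊√1768⌋ = 42.
With m₀=0, d₀=1 and mₖ₊₁ = dₖaₖ − mₖ, dₖ₊₁ = (n − mₖ₊₁²)/dₖ, aₖ₊₁ = ⌊(a₀+mₖ₊₁)/dₖ₊₁⌋:
  k=1: m=42, d=4, a=21
  k=2: m=42, d=1, a=84
d=1 and a=2a₀=84 at k=2, so the next step gives (m, d) = (42, 4) again — its k=1 value — and the period has length 2.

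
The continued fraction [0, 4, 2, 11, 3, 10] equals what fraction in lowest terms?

733/3283

Fold from the inside: start with 10/1.
  3 + 1/10 = 31/10
  11 + 10/31 = 351/31
  2 + 31/351 = 733/351
  4 + 351/733 = 3283/733
  0 + 733/3283 = 733/3283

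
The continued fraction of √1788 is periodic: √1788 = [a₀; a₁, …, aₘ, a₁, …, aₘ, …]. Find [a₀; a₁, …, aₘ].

[42; 3, 1, 1, 20, 1, 1, 3, 84]

a₀ = ⌊√1788⌋ = 42.
With m₀=0, d₀=1 and mₖ₊₁ = dₖaₖ − mₖ, dₖ₊₁ = (n − mₖ₊₁²)/dₖ, aₖ₊₁ = ⌊(a₀+mₖ₊₁)/dₖ₊₁⌋:
  k=1: m=42, d=24, a=3
  k=2: m=30, d=37, a=1
  k=3: m=7, d=47, a=1
  k=4: m=40, d=4, a=20
  k=5: m=40, d=47, a=1
  k=6: m=7, d=37, a=1
  k=7: m=30, d=24, a=3
  k=8: m=42, d=1, a=84
d=1 and a=2a₀=84 at k=8, so the next step gives (m, d) = (42, 24) again — its k=1 value — and the period has length 8.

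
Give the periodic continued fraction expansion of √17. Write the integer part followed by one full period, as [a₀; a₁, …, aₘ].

a₀ = ⌊√17⌋ = 4.
With m₀=0, d₀=1 and mₖ₊₁ = dₖaₖ − mₖ, dₖ₊₁ = (n − mₖ₊₁²)/dₖ, aₖ₊₁ = ⌊(a₀+mₖ₊₁)/dₖ₊₁⌋:
  k=1: m=4, d=1, a=8
d=1 and a=2a₀=8 at k=1, so the next step gives (m, d) = (4, 1) again — its k=1 value — and the period has length 1.

[4; 8]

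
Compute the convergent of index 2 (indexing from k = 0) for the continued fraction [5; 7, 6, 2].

Using pₖ = aₖpₖ₋₁ + pₖ₋₂, qₖ = aₖqₖ₋₁ + qₖ₋₂ (with p₋₁=1, p₋₂=0, q₋₁=0, q₋₂=1):
  k=0: a=5, p=5, q=1
  k=1: a=7, p=36, q=7
  k=2: a=6, p=221, q=43

221/43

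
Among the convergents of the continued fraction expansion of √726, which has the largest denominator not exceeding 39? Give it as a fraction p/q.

√726 = [26; 1, 16, 1, 52, …] (period length 4).
Convergents:
  p_0/q_0 = 26/1
  p_1/q_1 = 27/1
  p_2/q_2 = 458/17
  p_3/q_3 = 485/18
  p_4/q_4 = 25678/953
q_3 = 18 ≤ 39 < 953 = q_4, so the answer is 485/18.

485/18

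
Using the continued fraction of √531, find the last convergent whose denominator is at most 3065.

24403/1059

√531 = [23; 23, 46, …] (period length 2).
Convergents:
  p_0/q_0 = 23/1
  p_1/q_1 = 530/23
  p_2/q_2 = 24403/1059
  p_3/q_3 = 561799/24380
q_2 = 1059 ≤ 3065 < 24380 = q_3, so the answer is 24403/1059.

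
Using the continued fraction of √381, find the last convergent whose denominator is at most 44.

527/27

√381 = [19; 1, 1, 12, 1, 1, 38, …] (period length 6).
Convergents:
  p_0/q_0 = 19/1
  p_1/q_1 = 20/1
  p_2/q_2 = 39/2
  p_3/q_3 = 488/25
  p_4/q_4 = 527/27
  p_5/q_5 = 1015/52
q_4 = 27 ≤ 44 < 52 = q_5, so the answer is 527/27.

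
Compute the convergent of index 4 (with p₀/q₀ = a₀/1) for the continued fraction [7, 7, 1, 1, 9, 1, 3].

1020/143

Using pₖ = aₖpₖ₋₁ + pₖ₋₂, qₖ = aₖqₖ₋₁ + qₖ₋₂ (with p₋₁=1, p₋₂=0, q₋₁=0, q₋₂=1):
  k=0: a=7, p=7, q=1
  k=1: a=7, p=50, q=7
  k=2: a=1, p=57, q=8
  k=3: a=1, p=107, q=15
  k=4: a=9, p=1020, q=143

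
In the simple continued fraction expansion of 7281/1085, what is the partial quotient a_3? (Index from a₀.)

2

7281 = 6·1085 + 771   →  a_0 = 6
1085 = 1·771 + 314   →  a_1 = 1
771 = 2·314 + 143   →  a_2 = 2
314 = 2·143 + 28   →  a_3 = 2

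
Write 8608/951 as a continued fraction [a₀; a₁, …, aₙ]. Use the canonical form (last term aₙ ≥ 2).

[9; 19, 2, 2, 4, 2]

8608 = 9·951 + 49
951 = 19·49 + 20
49 = 2·20 + 9
20 = 2·9 + 2
9 = 4·2 + 1
2 = 2·1 + 0  (stop)
So 8608/951 = [9; 19, 2, 2, 4, 2].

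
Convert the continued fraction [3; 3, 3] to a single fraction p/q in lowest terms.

33/10

Fold from the inside: start with 3/1.
  3 + 1/3 = 10/3
  3 + 3/10 = 33/10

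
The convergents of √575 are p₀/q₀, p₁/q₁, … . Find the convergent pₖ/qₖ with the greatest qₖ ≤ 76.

√575 = [23; 1, 46, …] (period length 2).
Convergents:
  p_0/q_0 = 23/1
  p_1/q_1 = 24/1
  p_2/q_2 = 1127/47
  p_3/q_3 = 1151/48
  p_4/q_4 = 54073/2255
q_3 = 48 ≤ 76 < 2255 = q_4, so the answer is 1151/48.

1151/48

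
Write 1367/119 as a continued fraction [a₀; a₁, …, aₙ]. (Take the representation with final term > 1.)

1367 = 11·119 + 58
119 = 2·58 + 3
58 = 19·3 + 1
3 = 3·1 + 0  (stop)
So 1367/119 = [11; 2, 19, 3].

[11; 2, 19, 3]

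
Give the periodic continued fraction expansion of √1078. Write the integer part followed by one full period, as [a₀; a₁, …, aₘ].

a₀ = ⌊√1078⌋ = 32.

[32; 1, 4, 1, 64]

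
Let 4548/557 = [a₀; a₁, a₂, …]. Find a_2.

18

4548 = 8·557 + 92   →  a_0 = 8
557 = 6·92 + 5   →  a_1 = 6
92 = 18·5 + 2   →  a_2 = 18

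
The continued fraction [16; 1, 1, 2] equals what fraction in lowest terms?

83/5

Fold from the inside: start with 2/1.
  1 + 1/2 = 3/2
  1 + 2/3 = 5/3
  16 + 3/5 = 83/5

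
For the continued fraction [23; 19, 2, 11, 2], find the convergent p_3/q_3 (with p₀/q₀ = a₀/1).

10327/448

Using pₖ = aₖpₖ₋₁ + pₖ₋₂, qₖ = aₖqₖ₋₁ + qₖ₋₂ (with p₋₁=1, p₋₂=0, q₋₁=0, q₋₂=1):
  k=0: a=23, p=23, q=1
  k=1: a=19, p=438, q=19
  k=2: a=2, p=899, q=39
  k=3: a=11, p=10327, q=448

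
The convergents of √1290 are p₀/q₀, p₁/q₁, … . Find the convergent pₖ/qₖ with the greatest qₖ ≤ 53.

√1290 = [35; 1, 10, 1, 70, …] (period length 4).
Convergents:
  p_0/q_0 = 35/1
  p_1/q_1 = 36/1
  p_2/q_2 = 395/11
  p_3/q_3 = 431/12
  p_4/q_4 = 30565/851
q_3 = 12 ≤ 53 < 851 = q_4, so the answer is 431/12.

431/12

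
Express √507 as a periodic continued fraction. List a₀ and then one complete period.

a₀ = ⌊√507⌋ = 22.
With m₀=0, d₀=1 and mₖ₊₁ = dₖaₖ − mₖ, dₖ₊₁ = (n − mₖ₊₁²)/dₖ, aₖ₊₁ = ⌊(a₀+mₖ₊₁)/dₖ₊₁⌋:
  k=1: m=22, d=23, a=1
  k=2: m=1, d=22, a=1
  k=3: m=21, d=3, a=14
  k=4: m=21, d=22, a=1
  k=5: m=1, d=23, a=1
  k=6: m=22, d=1, a=44
d=1 and a=2a₀=44 at k=6, so the next step gives (m, d) = (22, 23) again — its k=1 value — and the period has length 6.

[22; 1, 1, 14, 1, 1, 44]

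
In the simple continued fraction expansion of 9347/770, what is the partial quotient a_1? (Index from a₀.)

7

9347 = 12·770 + 107   →  a_0 = 12
770 = 7·107 + 21   →  a_1 = 7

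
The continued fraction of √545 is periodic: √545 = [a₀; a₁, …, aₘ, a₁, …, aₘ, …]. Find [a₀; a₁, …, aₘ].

[23; 2, 1, 8, 1, 2, 46]

a₀ = ⌊√545⌋ = 23.
With m₀=0, d₀=1 and mₖ₊₁ = dₖaₖ − mₖ, dₖ₊₁ = (n − mₖ₊₁²)/dₖ, aₖ₊₁ = ⌊(a₀+mₖ₊₁)/dₖ₊₁⌋:
  k=1: m=23, d=16, a=2
  k=2: m=9, d=29, a=1
  k=3: m=20, d=5, a=8
  k=4: m=20, d=29, a=1
  k=5: m=9, d=16, a=2
  k=6: m=23, d=1, a=46
d=1 and a=2a₀=46 at k=6, so the next step gives (m, d) = (23, 16) again — its k=1 value — and the period has length 6.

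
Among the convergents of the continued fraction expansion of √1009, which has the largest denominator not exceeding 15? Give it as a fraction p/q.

413/13

√1009 = [31; 1, 3, 3, 1, 62, …] (period length 5).
Convergents:
  p_0/q_0 = 31/1
  p_1/q_1 = 32/1
  p_2/q_2 = 127/4
  p_3/q_3 = 413/13
  p_4/q_4 = 540/17
q_3 = 13 ≤ 15 < 17 = q_4, so the answer is 413/13.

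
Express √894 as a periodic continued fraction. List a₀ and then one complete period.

a₀ = ⌊√894⌋ = 29.
With m₀=0, d₀=1 and mₖ₊₁ = dₖaₖ − mₖ, dₖ₊₁ = (n − mₖ₊₁²)/dₖ, aₖ₊₁ = ⌊(a₀+mₖ₊₁)/dₖ₊₁⌋:
  k=1: m=29, d=53, a=1
  k=2: m=24, d=6, a=8
  k=3: m=24, d=53, a=1
  k=4: m=29, d=1, a=58
d=1 and a=2a₀=58 at k=4, so the next step gives (m, d) = (29, 53) again — its k=1 value — and the period has length 4.

[29; 1, 8, 1, 58]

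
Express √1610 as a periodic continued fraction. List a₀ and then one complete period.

[40; 8, 80]

a₀ = ⌊√1610⌋ = 40.
With m₀=0, d₀=1 and mₖ₊₁ = dₖaₖ − mₖ, dₖ₊₁ = (n − mₖ₊₁²)/dₖ, aₖ₊₁ = ⌊(a₀+mₖ₊₁)/dₖ₊₁⌋:
  k=1: m=40, d=10, a=8
  k=2: m=40, d=1, a=80
d=1 and a=2a₀=80 at k=2, so the next step gives (m, d) = (40, 10) again — its k=1 value — and the period has length 2.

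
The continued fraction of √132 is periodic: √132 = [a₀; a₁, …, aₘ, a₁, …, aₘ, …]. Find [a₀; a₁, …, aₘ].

a₀ = ⌊√132⌋ = 11.
With m₀=0, d₀=1 and mₖ₊₁ = dₖaₖ − mₖ, dₖ₊₁ = (n − mₖ₊₁²)/dₖ, aₖ₊₁ = ⌊(a₀+mₖ₊₁)/dₖ₊₁⌋:
  k=1: m=11, d=11, a=2
  k=2: m=11, d=1, a=22
d=1 and a=2a₀=22 at k=2, so the next step gives (m, d) = (11, 11) again — its k=1 value — and the period has length 2.

[11; 2, 22]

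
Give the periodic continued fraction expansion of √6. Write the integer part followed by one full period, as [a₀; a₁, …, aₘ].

a₀ = ⌊√6⌋ = 2.
With m₀=0, d₀=1 and mₖ₊₁ = dₖaₖ − mₖ, dₖ₊₁ = (n − mₖ₊₁²)/dₖ, aₖ₊₁ = ⌊(a₀+mₖ₊₁)/dₖ₊₁⌋:
  k=1: m=2, d=2, a=2
  k=2: m=2, d=1, a=4
d=1 and a=2a₀=4 at k=2, so the next step gives (m, d) = (2, 2) again — its k=1 value — and the period has length 2.

[2; 2, 4]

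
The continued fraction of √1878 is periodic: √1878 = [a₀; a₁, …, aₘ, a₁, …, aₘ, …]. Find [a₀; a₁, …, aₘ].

a₀ = ⌊√1878⌋ = 43.
With m₀=0, d₀=1 and mₖ₊₁ = dₖaₖ − mₖ, dₖ₊₁ = (n − mₖ₊₁²)/dₖ, aₖ₊₁ = ⌊(a₀+mₖ₊₁)/dₖ₊₁⌋:
  k=1: m=43, d=29, a=2
  k=2: m=15, d=57, a=1
  k=3: m=42, d=2, a=42
  k=4: m=42, d=57, a=1
  k=5: m=15, d=29, a=2
  k=6: m=43, d=1, a=86
d=1 and a=2a₀=86 at k=6, so the next step gives (m, d) = (43, 29) again — its k=1 value — and the period has length 6.

[43; 2, 1, 42, 1, 2, 86]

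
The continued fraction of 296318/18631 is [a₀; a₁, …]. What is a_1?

1

296318 = 15·18631 + 16853   →  a_0 = 15
18631 = 1·16853 + 1778   →  a_1 = 1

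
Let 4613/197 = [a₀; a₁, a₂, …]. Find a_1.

4613 = 23·197 + 82   →  a_0 = 23
197 = 2·82 + 33   →  a_1 = 2

2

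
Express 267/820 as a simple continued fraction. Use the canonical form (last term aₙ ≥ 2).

[0; 3, 14, 19]

267 = 0·820 + 267
820 = 3·267 + 19
267 = 14·19 + 1
19 = 19·1 + 0  (stop)
So 267/820 = [0; 3, 14, 19].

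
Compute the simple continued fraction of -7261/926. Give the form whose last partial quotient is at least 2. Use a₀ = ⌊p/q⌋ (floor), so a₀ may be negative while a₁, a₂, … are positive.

-7261 = -8×926 + 147
926 = 6×147 + 44
147 = 3×44 + 15
44 = 2×15 + 14
15 = 1×14 + 1
14 = 14×1 + 0  (stop)
So -7261/926 = [-8; 6, 3, 2, 1, 14].

[-8; 6, 3, 2, 1, 14]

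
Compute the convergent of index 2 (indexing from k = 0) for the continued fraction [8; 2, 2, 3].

Using pₖ = aₖpₖ₋₁ + pₖ₋₂, qₖ = aₖqₖ₋₁ + qₖ₋₂ (with p₋₁=1, p₋₂=0, q₋₁=0, q₋₂=1):
  k=0: a=8, p=8, q=1
  k=1: a=2, p=17, q=2
  k=2: a=2, p=42, q=5

42/5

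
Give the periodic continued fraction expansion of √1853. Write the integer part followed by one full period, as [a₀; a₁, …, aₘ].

a₀ = ⌊√1853⌋ = 43.

[43; 21, 1, 1, 21, 86]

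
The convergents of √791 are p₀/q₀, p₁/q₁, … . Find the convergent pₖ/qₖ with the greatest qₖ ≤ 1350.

√791 = [28; 8, 56, …] (period length 2).
Convergents:
  p_0/q_0 = 28/1
  p_1/q_1 = 225/8
  p_2/q_2 = 12628/449
  p_3/q_3 = 101249/3600
q_2 = 449 ≤ 1350 < 3600 = q_3, so the answer is 12628/449.

12628/449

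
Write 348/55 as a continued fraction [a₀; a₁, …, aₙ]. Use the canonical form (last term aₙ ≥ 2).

348 = 6·55 + 18
55 = 3·18 + 1
18 = 18·1 + 0  (stop)
So 348/55 = [6; 3, 18].

[6; 3, 18]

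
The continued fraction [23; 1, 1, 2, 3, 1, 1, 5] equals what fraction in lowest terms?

Using pₖ = aₖpₖ₋₁ + pₖ₋₂ and qₖ = aₖqₖ₋₁ + qₖ₋₂:
  k=0: a=23, p=23, q=1
  k=1: a=1, p=24, q=1
  k=2: a=1, p=47, q=2
  k=3: a=2, p=118, q=5
  k=4: a=3, p=401, q=17
  k=5: a=1, p=519, q=22
  k=6: a=1, p=920, q=39
  k=7: a=5, p=5119, q=217

5119/217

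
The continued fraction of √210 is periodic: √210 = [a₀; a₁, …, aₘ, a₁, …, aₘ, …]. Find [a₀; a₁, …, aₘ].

a₀ = ⌊√210⌋ = 14.
With m₀=0, d₀=1 and mₖ₊₁ = dₖaₖ − mₖ, dₖ₊₁ = (n − mₖ₊₁²)/dₖ, aₖ₊₁ = ⌊(a₀+mₖ₊₁)/dₖ₊₁⌋:
  k=1: m=14, d=14, a=2
  k=2: m=14, d=1, a=28
d=1 and a=2a₀=28 at k=2, so the next step gives (m, d) = (14, 14) again — its k=1 value — and the period has length 2.

[14; 2, 28]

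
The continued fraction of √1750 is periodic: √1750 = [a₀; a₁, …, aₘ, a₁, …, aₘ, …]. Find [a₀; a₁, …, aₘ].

a₀ = ⌊√1750⌋ = 41.
With m₀=0, d₀=1 and mₖ₊₁ = dₖaₖ − mₖ, dₖ₊₁ = (n − mₖ₊₁²)/dₖ, aₖ₊₁ = ⌊(a₀+mₖ₊₁)/dₖ₊₁⌋:
  k=1: m=41, d=69, a=1
  k=2: m=28, d=14, a=4
  k=3: m=28, d=69, a=1
  k=4: m=41, d=1, a=82
d=1 and a=2a₀=82 at k=4, so the next step gives (m, d) = (41, 69) again — its k=1 value — and the period has length 4.

[41; 1, 4, 1, 82]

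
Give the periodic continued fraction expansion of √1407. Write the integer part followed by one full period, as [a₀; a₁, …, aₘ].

[37; 1, 1, 24, 1, 1, 74]

a₀ = ⌊√1407⌋ = 37.
With m₀=0, d₀=1 and mₖ₊₁ = dₖaₖ − mₖ, dₖ₊₁ = (n − mₖ₊₁²)/dₖ, aₖ₊₁ = ⌊(a₀+mₖ₊₁)/dₖ₊₁⌋:
  k=1: m=37, d=38, a=1
  k=2: m=1, d=37, a=1
  k=3: m=36, d=3, a=24
  k=4: m=36, d=37, a=1
  k=5: m=1, d=38, a=1
  k=6: m=37, d=1, a=74
d=1 and a=2a₀=74 at k=6, so the next step gives (m, d) = (37, 38) again — its k=1 value — and the period has length 6.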